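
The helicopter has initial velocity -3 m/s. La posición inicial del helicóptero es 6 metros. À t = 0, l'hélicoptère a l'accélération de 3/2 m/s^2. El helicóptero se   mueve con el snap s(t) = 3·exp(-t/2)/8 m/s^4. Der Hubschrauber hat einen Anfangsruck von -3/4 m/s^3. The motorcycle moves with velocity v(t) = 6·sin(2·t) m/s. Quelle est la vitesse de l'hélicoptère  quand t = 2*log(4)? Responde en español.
Para resolver esto, necesitamos tomar 3 integrales de nuestra ecuación del snap s(t) = 3·exp(-t/2)/8. La antiderivada del snap, con j(0) = -3/4, da la sacudida: j(t) = -3·exp(-t/2)/4. La antiderivada de la sacudida, con a(0) = 3/2, da la aceleración: a(t) = 3·exp(-t/2)/2. Integrando la aceleración y usando la condición inicial v(0) = -3, obtenemos v(t) = -3·exp(-t/2). Usando v(t) = -3·exp(-t/2) y sustituyendo t = 2*log(4), encontramos v = -3/4.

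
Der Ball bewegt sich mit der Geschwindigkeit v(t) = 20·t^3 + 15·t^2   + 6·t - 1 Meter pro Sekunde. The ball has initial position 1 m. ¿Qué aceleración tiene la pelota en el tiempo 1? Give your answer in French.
En partant de la vitesse v(t) = 20·t^3 + 15·t^2 + 6·t - 1, nous prenons 1 dérivée. La dérivée de la vitesse donne l'accélération: a(t) = 60·t^2 + 30·t + 6. De l'équation de l'accélération a(t) = 60·t^2 + 30·t + 6, nous substituons t = 1 pour obtenir a = 96.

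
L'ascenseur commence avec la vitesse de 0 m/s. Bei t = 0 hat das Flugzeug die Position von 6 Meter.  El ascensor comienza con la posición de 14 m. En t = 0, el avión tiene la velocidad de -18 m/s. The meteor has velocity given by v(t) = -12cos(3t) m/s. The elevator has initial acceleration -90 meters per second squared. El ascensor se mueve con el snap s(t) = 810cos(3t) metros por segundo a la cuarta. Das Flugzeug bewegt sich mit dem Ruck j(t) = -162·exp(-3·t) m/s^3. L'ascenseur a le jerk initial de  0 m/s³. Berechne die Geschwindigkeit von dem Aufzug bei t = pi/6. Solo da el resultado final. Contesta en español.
La velocidad en t = pi/6 es v = -30.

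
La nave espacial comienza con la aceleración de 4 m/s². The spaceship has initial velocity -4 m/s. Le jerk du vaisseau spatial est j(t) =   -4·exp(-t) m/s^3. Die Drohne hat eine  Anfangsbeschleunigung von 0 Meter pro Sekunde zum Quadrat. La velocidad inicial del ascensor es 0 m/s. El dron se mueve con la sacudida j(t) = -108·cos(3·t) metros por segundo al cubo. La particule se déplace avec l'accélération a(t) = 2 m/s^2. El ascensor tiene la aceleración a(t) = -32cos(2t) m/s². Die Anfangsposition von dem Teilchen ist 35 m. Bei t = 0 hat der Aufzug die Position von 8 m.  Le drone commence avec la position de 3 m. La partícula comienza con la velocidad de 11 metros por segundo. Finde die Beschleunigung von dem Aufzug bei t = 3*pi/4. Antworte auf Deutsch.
Mit a(t) = -32·cos(2·t) und Einsetzen von t = 3*pi/4, finden wir a = 0.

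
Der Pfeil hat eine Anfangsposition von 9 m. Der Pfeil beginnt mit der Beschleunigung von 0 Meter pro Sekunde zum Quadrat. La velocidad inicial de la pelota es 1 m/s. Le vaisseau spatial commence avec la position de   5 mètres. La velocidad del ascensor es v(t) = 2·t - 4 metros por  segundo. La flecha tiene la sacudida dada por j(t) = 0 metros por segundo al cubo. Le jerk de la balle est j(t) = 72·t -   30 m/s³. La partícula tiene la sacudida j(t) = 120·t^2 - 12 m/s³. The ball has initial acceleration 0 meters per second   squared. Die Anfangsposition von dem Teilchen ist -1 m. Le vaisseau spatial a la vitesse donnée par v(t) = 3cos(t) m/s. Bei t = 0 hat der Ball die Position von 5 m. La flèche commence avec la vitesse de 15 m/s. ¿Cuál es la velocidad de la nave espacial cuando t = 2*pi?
Tenemos la velocidad v(t) = 3·cos(t). Sustituyendo t = 2*pi: v(2*pi) = 3.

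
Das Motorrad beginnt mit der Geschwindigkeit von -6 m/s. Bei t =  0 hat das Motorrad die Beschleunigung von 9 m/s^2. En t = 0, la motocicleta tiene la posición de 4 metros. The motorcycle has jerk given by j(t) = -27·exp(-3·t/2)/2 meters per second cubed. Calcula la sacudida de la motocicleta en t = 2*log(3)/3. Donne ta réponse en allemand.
Wir haben den Ruck j(t) = -27·exp(-3·t/2)/2. Durch Einsetzen von t = 2*log(3)/3: j(2*log(3)/3) = -9/2.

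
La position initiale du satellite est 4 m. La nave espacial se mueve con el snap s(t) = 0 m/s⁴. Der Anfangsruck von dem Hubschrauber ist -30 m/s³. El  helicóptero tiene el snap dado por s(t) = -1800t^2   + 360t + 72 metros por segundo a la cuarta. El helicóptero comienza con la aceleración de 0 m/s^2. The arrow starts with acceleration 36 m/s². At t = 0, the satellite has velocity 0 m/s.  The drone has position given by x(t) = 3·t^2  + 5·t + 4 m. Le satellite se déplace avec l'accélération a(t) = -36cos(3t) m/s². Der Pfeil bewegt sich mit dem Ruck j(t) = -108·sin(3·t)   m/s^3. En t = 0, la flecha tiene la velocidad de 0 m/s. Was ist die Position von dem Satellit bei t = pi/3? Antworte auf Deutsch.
Um dies zu lösen, müssen wir 2 Stammfunktionen unserer Gleichung für die Beschleunigung a(t) = -36·cos(3·t) finden. Die Stammfunktion von der Beschleunigung, mit v(0) = 0, ergibt die Geschwindigkeit: v(t) = -12·sin(3·t). Durch Integration von der Geschwindigkeit und Verwendung der Anfangsbedingung x(0) = 4, erhalten wir x(t) = 4·cos(3·t). Mit x(t) = 4·cos(3·t) und Einsetzen von t = pi/3, finden wir x = -4.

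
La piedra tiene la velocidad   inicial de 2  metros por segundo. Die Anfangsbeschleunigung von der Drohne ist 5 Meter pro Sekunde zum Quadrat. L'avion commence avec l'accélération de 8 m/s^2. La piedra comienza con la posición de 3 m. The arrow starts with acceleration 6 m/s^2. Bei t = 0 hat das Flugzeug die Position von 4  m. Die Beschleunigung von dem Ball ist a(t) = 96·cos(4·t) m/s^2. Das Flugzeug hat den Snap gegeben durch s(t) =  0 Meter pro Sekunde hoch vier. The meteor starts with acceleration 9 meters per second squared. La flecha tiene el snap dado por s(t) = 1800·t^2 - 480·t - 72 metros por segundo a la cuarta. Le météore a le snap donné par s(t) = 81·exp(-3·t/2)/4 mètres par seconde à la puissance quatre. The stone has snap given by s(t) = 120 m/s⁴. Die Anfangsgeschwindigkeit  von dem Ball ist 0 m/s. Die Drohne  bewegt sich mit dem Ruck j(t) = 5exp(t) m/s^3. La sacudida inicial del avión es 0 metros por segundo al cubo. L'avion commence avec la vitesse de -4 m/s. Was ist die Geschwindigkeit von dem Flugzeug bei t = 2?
Wir müssen unsere Gleichung für den Snap s(t) = 0 3-mal integrieren. Durch Integration von dem Snap und Verwendung der Anfangsbedingung j(0) = 0, erhalten wir j(t) = 0. Durch Integration von dem Ruck und Verwendung der Anfangsbedingung a(0) = 8, erhalten wir a(t) = 8. Durch Integration von der Beschleunigung und Verwendung der Anfangsbedingung v(0) = -4, erhalten wir v(t) = 8·t - 4. Mit v(t) = 8·t - 4 und Einsetzen von t = 2, finden wir v = 12.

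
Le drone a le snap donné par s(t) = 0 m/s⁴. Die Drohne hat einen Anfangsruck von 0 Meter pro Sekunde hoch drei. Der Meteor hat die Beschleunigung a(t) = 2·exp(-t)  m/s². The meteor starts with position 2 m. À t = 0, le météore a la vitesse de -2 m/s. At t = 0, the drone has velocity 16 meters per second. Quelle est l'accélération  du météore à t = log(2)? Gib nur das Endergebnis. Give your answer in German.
a(log(2)) = 1.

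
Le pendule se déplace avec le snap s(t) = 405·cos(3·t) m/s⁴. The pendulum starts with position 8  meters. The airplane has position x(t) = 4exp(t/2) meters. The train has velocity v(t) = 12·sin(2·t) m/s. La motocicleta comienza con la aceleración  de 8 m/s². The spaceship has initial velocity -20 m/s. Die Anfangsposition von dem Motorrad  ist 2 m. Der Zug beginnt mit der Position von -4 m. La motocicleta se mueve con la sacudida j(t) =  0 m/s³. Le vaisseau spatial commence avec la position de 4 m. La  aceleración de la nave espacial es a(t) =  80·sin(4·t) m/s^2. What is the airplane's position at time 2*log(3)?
We have position x(t) = 4·exp(t/2). Substituting t = 2*log(3): x(2*log(3)) = 12.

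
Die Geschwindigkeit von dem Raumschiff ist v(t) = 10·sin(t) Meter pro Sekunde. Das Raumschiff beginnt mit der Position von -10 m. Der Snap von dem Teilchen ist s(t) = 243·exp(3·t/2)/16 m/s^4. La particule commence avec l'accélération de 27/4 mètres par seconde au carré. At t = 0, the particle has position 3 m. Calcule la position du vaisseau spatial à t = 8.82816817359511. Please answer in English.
We must find the integral of our velocity equation v(t) = 10·sin(t) 1 time. Taking ∫v(t)dt and applying x(0) = -10, we find x(t) = -10·cos(t). From the given position equation x(t) = -10·cos(t), we substitute t = 8.82816817359511 to get x = 8.27245126387353.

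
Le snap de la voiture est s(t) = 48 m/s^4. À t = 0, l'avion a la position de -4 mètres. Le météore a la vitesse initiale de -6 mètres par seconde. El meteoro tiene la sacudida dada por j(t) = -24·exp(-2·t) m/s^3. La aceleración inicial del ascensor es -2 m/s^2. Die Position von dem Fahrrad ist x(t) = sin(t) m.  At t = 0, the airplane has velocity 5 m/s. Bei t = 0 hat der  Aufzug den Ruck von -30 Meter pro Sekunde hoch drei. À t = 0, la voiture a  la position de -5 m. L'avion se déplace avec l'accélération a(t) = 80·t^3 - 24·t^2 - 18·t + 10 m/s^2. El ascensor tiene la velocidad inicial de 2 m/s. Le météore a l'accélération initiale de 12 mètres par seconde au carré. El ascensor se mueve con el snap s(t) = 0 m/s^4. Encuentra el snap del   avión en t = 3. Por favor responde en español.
Para resolver esto, necesitamos tomar 2 derivadas de nuestra ecuación de la aceleración a(t) = 80·t^3 - 24·t^2 - 18·t + 10. Tomando d/dt de a(t), encontramos j(t) = 240·t^2 - 48·t - 18. Tomando d/dt de j(t), encontramos s(t) = 480·t - 48. De la ecuación del snap s(t) = 480·t - 48, sustituimos t = 3 para obtener s = 1392.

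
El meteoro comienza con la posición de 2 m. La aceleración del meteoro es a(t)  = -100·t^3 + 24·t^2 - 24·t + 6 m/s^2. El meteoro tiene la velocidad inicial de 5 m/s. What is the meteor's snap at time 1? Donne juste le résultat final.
At t = 1, s = -552.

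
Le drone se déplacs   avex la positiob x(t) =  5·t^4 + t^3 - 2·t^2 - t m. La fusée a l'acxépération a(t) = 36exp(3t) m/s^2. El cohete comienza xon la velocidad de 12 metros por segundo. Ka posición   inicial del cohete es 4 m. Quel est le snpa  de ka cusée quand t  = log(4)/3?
Nous devons dériver notre équation de l'accélération a(t) = 36·exp(3·t) 2 fois. En dérivant l'accélération, nous obtenons le jerk: j(t) = 108·exp(3·t). La dérivée du jerk donne le snap: s(t) = 324·exp(3·t). En utilisant s(t) = 324·exp(3·t) et en substituant t = log(4)/3, nous trouvons s = 1296.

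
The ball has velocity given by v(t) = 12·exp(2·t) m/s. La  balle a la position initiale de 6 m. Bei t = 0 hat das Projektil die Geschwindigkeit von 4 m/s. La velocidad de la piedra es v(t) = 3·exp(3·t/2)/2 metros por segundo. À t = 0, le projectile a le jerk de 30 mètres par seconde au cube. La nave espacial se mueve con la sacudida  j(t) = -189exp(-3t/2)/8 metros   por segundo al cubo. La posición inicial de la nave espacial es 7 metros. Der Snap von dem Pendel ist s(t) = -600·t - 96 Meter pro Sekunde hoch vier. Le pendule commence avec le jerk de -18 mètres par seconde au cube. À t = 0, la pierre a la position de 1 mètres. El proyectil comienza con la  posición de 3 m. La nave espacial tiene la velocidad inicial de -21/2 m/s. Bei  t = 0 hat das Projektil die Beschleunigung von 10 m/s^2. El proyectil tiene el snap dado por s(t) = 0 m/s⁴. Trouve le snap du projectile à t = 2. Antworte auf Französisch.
Nous avons le snap s(t) = 0. En substituant t = 2: s(2) = 0.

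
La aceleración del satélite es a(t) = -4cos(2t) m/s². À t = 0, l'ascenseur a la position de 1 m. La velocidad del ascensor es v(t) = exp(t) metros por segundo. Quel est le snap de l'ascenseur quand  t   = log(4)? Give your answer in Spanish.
Debemos derivar nuestra ecuación de la velocidad v(t) = exp(t) 3 veces. La derivada de la velocidad da la aceleración: a(t) = exp(t). La derivada de la aceleración da la sacudida: j(t) = exp(t). La derivada de la sacudida da el snap: s(t) = exp(t). Tenemos el snap s(t) = exp(t). Sustituyendo t = log(4): s(log(4)) = 4.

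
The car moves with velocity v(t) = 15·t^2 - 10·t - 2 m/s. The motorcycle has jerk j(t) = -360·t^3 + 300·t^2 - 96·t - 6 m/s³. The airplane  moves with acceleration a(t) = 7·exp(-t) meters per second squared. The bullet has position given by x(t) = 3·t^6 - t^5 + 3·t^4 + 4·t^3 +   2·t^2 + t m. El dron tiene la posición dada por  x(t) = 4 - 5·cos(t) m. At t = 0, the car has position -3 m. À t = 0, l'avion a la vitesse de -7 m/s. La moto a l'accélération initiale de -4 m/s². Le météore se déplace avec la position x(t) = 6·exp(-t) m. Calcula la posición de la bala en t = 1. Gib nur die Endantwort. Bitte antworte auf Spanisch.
La respuesta es 12.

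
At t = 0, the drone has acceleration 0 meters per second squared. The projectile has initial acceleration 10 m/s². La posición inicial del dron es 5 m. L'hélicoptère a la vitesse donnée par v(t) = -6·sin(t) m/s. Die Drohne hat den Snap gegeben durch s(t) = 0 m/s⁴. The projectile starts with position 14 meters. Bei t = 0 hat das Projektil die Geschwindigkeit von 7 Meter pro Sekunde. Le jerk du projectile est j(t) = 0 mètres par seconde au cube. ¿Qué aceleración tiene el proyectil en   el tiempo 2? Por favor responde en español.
Para resolver esto, necesitamos tomar 1 antiderivada de nuestra ecuación de la sacudida j(t) = 0. Integrando la sacudida y usando la condición inicial a(0) = 10, obtenemos a(t) = 10. Usando a(t) = 10 y sustituyendo t = 2, encontramos a = 10.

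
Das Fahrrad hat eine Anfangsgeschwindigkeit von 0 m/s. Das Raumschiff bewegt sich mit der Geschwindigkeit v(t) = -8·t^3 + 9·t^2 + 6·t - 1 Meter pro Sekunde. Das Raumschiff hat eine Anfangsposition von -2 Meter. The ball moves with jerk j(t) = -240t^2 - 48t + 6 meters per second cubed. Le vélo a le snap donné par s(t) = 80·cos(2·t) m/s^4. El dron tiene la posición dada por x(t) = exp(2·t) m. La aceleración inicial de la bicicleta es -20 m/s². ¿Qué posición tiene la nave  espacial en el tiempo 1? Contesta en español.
Partiendo de la velocidad v(t) = -8·t^3 + 9·t^2 + 6·t - 1, tomamos 1 integral. La integral de la velocidad es la posición. Usando x(0) = -2, obtenemos x(t) = -2·t^4 + 3·t^3 + 3·t^2 - t - 2. De la ecuación de la posición x(t) = -2·t^4 + 3·t^3 + 3·t^2 - t - 2, sustituimos t = 1 para obtener x = 1.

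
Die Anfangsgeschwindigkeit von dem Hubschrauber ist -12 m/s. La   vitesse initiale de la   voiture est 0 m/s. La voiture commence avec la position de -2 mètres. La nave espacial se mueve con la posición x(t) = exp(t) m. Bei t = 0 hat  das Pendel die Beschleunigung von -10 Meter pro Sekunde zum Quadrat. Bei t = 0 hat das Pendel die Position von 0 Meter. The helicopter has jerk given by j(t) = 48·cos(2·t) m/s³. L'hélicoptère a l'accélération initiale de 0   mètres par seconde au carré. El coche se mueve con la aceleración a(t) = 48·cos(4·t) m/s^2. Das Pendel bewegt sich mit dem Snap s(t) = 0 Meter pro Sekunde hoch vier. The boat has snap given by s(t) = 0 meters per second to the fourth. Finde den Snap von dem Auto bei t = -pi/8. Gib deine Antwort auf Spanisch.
Partiendo de la aceleración a(t) = 48·cos(4·t), tomamos 2 derivadas. Tomando d/dt de a(t), encontramos j(t) = -192·sin(4·t). Tomando d/dt de j(t), encontramos s(t) = -768·cos(4·t). Tenemos el snap s(t) = -768·cos(4·t). Sustituyendo t = -pi/8: s(-pi/8) = 0.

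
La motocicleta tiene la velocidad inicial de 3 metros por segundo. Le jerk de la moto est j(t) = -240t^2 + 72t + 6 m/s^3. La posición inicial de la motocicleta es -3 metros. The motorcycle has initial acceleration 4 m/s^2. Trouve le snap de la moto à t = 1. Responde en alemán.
Um dies zu lösen, müssen wir 1 Ableitung unserer Gleichung für den Ruck j(t) = -240·t^2 + 72·t + 6 nehmen. Mit d/dt von j(t) finden wir s(t) = 72 - 480·t. Aus der Gleichung für den Snap s(t) = 72 - 480·t, setzen wir t = 1 ein und erhalten s = -408.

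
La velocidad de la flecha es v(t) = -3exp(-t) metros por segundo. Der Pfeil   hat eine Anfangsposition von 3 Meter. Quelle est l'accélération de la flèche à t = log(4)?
Nous devons dériver notre équation de la vitesse v(t) = -3·exp(-t) 1 fois. En dérivant la vitesse, nous obtenons l'accélération: a(t) = 3·exp(-t). Nous avons l'accélération a(t) = 3·exp(-t). En substituant t = log(4): a(log(4)) = 3/4.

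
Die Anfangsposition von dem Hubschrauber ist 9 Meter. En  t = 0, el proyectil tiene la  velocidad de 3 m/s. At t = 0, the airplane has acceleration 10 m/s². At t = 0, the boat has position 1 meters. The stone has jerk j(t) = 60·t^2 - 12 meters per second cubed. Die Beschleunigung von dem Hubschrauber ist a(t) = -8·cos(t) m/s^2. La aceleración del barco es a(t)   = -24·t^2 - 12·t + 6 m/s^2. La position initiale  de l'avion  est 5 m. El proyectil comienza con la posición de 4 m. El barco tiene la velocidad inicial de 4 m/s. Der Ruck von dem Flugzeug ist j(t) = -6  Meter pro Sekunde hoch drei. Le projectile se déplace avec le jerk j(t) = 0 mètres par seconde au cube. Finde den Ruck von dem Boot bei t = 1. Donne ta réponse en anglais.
To solve this, we need to take 1 derivative of our acceleration equation a(t) = -24·t^2 - 12·t + 6. The derivative of acceleration gives jerk: j(t) = -48·t - 12. From the given jerk equation j(t) = -48·t - 12, we substitute t = 1 to get j = -60.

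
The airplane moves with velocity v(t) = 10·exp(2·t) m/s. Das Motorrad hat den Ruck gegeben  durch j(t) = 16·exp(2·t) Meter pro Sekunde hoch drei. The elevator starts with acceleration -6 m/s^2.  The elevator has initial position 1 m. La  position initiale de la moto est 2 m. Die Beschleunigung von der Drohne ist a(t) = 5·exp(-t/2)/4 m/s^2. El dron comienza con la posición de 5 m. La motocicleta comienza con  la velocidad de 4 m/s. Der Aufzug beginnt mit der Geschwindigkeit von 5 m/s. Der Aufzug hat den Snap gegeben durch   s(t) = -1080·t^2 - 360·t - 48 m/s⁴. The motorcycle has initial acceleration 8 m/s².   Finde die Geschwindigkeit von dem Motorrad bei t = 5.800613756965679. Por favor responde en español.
Partiendo de la sacudida j(t) = 16·exp(2·t), tomamos 2 antiderivadas. La antiderivada de la sacudida, con a(0) = 8, da la aceleración: a(t) = 8·exp(2·t). Integrando la aceleración y usando la condición inicial v(0) = 4, obtenemos v(t) = 4·exp(2·t). De la ecuación de la velocidad v(t) = 4·exp(2·t), sustituimos t = 5.800613756965679 para obtener v = 436927.202289611.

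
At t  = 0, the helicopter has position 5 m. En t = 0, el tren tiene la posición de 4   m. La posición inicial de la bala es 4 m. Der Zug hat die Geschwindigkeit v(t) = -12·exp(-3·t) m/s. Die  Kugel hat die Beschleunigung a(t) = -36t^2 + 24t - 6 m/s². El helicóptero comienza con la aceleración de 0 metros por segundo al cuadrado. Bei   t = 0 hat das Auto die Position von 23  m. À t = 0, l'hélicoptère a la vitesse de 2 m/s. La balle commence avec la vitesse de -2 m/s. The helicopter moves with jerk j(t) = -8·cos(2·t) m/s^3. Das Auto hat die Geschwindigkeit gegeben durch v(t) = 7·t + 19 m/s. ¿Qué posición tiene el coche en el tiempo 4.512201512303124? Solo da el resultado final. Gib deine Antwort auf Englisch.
The answer is 179.991697440466.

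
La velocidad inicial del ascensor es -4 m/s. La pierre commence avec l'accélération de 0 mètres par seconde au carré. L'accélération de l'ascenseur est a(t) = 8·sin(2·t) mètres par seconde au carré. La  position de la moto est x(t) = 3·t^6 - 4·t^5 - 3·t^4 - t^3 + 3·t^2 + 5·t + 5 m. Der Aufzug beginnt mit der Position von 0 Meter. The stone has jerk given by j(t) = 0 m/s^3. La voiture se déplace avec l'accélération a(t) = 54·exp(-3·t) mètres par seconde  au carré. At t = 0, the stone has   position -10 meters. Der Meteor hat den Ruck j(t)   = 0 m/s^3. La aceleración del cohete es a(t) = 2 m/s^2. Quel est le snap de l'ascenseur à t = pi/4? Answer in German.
Um dies zu lösen, müssen wir 2 Ableitungen unserer Gleichung für die Beschleunigung a(t) = 8·sin(2·t) nehmen. Die Ableitung von der Beschleunigung ergibt den Ruck: j(t) = 16·cos(2·t). Die Ableitung von dem Ruck ergibt den Snap: s(t) = -32·sin(2·t). Wir haben den Snap s(t) = -32·sin(2·t). Durch Einsetzen von t = pi/4: s(pi/4) = -32.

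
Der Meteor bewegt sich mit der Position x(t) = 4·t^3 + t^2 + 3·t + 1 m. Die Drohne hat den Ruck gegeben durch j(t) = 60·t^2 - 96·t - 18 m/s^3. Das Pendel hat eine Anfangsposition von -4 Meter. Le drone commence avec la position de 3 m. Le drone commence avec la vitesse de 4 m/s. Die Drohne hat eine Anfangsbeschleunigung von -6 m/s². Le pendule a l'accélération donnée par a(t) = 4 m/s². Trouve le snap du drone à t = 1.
Nous devons dériver notre équation du jerk j(t) = 60·t^2 - 96·t - 18 1 fois. La dérivée du jerk donne le snap: s(t) = 120·t - 96. De l'équation du snap s(t) = 120·t - 96, nous substituons t = 1 pour obtenir s = 24.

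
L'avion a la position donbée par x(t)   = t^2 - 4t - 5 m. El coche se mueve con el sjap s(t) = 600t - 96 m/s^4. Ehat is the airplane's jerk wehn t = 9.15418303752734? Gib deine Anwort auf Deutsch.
Ausgehend von der Position x(t) = t^2 - 4·t - 5, nehmen wir 3 Ableitungen. Die Ableitung von der Position ergibt die Geschwindigkeit: v(t) = 2·t - 4. Die Ableitung von der Geschwindigkeit ergibt die Beschleunigung: a(t) = 2. Mit d/dt von a(t) finden wir j(t) = 0. Aus der Gleichung für den Ruck j(t) = 0, setzen wir t = 9.15418303752734 ein und erhalten j = 0.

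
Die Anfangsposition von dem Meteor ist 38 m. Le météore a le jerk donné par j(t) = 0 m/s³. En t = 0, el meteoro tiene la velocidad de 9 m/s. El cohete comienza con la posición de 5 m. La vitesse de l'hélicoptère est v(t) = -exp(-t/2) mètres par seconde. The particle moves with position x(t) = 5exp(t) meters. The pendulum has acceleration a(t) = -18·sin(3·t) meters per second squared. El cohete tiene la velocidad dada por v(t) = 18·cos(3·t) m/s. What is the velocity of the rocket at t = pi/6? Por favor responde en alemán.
Mit v(t) = 18·cos(3·t) und Einsetzen von t = pi/6, finden wir v = 0.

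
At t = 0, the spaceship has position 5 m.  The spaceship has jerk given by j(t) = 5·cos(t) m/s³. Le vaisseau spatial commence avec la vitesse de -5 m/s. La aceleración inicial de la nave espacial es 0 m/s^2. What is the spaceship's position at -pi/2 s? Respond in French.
En partant du jerk j(t) = 5·cos(t), nous prenons 3 primitives. En intégrant le jerk et en utilisant la condition initiale a(0) = 0, nous obtenons a(t) = 5·sin(t). La primitive de l'accélération est la vitesse. En utilisant v(0) = -5, nous obtenons v(t) = -5·cos(t). En prenant ∫v(t)dt et en appliquant x(0) = 5, nous trouvons x(t) = 5 - 5·sin(t). De l'équation de la position x(t) = 5 - 5·sin(t), nous substituons t = -pi/2 pour obtenir x = 10.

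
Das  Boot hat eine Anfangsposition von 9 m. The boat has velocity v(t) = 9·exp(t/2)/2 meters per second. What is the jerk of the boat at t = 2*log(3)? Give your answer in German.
Um dies zu lösen, müssen wir 2 Ableitungen unserer Gleichung für die Geschwindigkeit v(t) = 9·exp(t/2)/2 nehmen. Mit d/dt von v(t) finden wir a(t) = 9·exp(t/2)/4. Mit d/dt von a(t) finden wir j(t) = 9·exp(t/2)/8. Mit j(t) = 9·exp(t/2)/8 und Einsetzen von t = 2*log(3), finden wir j = 27/8.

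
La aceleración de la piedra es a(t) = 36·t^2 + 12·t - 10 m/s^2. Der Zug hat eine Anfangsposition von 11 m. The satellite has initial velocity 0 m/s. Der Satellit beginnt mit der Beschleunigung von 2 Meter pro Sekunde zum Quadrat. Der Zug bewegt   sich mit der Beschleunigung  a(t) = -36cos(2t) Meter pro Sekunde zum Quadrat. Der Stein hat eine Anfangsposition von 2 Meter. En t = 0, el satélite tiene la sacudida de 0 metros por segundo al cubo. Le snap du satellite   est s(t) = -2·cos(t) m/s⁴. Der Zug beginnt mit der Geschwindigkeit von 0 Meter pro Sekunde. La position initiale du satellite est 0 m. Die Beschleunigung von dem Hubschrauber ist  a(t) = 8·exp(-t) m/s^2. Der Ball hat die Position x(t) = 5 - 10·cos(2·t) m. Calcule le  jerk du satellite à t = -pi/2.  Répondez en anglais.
To find the answer, we compute 1 antiderivative of s(t) = -2·cos(t). Taking ∫s(t)dt and applying j(0) = 0, we find j(t) = -2·sin(t). Using j(t) = -2·sin(t) and substituting t = -pi/2, we find j = 2.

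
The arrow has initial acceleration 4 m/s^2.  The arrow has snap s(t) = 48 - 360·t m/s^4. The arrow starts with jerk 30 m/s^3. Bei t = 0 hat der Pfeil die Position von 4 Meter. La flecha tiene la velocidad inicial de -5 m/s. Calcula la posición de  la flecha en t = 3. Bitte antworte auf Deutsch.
Wir müssen die Stammfunktion unserer Gleichung für den Snap s(t) = 48 - 360·t 4-mal finden. Durch Integration von dem Snap und Verwendung der Anfangsbedingung j(0) = 30, erhalten wir j(t) = -180·t^2 + 48·t + 30. Die Stammfunktion von dem Ruck ist die Beschleunigung. Mit a(0) = 4 erhalten wir a(t) = -60·t^3 + 24·t^2 + 30·t + 4. Durch Integration von der Beschleunigung und Verwendung der Anfangsbedingung v(0) = -5, erhalten wir v(t) = -15·t^4 + 8·t^3 + 15·t^2 + 4·t - 5. Die Stammfunktion von der Geschwindigkeit ist die Position. Mit x(0) = 4 erhalten wir x(t) = -3·t^5 + 2·t^4 + 5·t^3 + 2·t^2 - 5·t + 4. Wir haben die Position x(t) = -3·t^5 + 2·t^4 + 5·t^3 + 2·t^2 - 5·t + 4. Durch Einsetzen von t = 3: x(3) = -425.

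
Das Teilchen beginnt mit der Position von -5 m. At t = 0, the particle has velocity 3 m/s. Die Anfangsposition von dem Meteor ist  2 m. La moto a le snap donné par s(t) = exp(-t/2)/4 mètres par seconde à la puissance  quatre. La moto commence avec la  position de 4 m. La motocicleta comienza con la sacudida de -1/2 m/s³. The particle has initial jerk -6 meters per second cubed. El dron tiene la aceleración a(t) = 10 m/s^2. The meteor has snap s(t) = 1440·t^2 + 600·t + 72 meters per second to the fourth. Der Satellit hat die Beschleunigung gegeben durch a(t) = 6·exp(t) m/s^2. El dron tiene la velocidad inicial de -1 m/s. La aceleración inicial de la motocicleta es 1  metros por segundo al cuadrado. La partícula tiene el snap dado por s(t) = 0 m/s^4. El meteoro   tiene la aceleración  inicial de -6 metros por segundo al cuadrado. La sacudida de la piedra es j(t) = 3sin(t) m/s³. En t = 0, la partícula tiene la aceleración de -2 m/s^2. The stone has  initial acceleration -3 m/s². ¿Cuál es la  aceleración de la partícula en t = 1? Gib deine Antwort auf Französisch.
Pour résoudre ceci, nous devons prendre 2 intégrales de notre équation du snap s(t) = 0. La primitive du snap, avec j(0) = -6, donne le jerk: j(t) = -6. En intégrant le jerk et en utilisant la condition initiale a(0) = -2, nous obtenons a(t) = -6·t - 2. En utilisant a(t) = -6·t - 2 et en substituant t = 1, nous trouvons a = -8.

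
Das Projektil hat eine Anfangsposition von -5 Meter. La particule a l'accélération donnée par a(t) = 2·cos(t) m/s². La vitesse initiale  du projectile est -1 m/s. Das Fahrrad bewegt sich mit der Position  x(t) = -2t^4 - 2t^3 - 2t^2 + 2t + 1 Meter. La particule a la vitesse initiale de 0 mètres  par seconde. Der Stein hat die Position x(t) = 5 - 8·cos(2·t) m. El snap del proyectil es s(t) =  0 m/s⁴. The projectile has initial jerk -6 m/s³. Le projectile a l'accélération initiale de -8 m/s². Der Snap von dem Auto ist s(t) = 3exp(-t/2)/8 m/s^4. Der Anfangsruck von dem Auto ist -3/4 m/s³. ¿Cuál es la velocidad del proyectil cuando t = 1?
Para resolver esto, necesitamos tomar 3 antiderivadas de nuestra ecuación del snap s(t) = 0. La integral del snap, con j(0) = -6, da la sacudida: j(t) = -6. Integrando la sacudida y usando la condición inicial a(0) = -8, obtenemos a(t) = -6·t - 8. La integral de la aceleración, con v(0) = -1, da la velocidad: v(t) = -3·t^2 - 8·t - 1. Usando v(t) = -3·t^2 - 8·t - 1 y sustituyendo t = 1, encontramos v = -12.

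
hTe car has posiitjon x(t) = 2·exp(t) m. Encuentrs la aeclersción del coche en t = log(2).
Partiendo de la posición x(t) = 2·exp(t), tomamos 2 derivadas. La derivada de la posición da la velocidad: v(t) = 2·exp(t). La derivada de la velocidad da la aceleración: a(t) = 2·exp(t). Usando a(t) = 2·exp(t) y sustituyendo t = log(2), encontramos a = 4.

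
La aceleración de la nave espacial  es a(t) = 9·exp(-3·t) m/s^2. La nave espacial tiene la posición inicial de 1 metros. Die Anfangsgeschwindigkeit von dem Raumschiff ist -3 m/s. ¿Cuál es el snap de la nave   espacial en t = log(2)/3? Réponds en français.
En partant de l'accélération a(t) = 9·exp(-3·t), nous prenons 2 dérivées. En prenant d/dt de a(t), nous trouvons j(t) = -27·exp(-3·t). En dérivant le jerk, nous obtenons le snap: s(t) = 81·exp(-3·t). De l'équation du snap s(t) = 81·exp(-3·t), nous substituons t = log(2)/3 pour obtenir s = 81/2.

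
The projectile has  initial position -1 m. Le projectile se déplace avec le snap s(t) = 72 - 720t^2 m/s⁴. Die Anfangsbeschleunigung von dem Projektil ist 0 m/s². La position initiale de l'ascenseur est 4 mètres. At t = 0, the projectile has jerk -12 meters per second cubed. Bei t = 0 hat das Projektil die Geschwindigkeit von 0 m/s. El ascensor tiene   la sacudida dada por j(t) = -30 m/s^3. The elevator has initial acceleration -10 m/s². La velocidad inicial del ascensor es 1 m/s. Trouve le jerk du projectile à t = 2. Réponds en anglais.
We must find the antiderivative of our snap equation s(t) = 72 - 720·t^2 1 time. Taking ∫s(t)dt and applying j(0) = -12, we find j(t) = -240·t^3 + 72·t - 12. Using j(t) = -240·t^3 + 72·t - 12 and substituting t = 2, we find j = -1788.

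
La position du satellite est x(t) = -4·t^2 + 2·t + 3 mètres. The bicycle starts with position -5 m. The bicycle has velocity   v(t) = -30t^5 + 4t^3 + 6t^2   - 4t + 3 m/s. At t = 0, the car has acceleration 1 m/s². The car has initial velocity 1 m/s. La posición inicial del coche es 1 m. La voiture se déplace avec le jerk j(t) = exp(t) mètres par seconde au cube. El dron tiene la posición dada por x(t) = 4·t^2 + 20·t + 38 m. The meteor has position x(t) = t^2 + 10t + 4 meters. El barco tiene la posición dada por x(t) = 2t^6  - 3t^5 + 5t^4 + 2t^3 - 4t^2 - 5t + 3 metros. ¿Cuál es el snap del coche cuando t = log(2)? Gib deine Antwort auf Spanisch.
Partiendo de la sacudida j(t) = exp(t), tomamos 1 derivada. La derivada de la sacudida da el snap: s(t) = exp(t). De la ecuación del snap s(t) = exp(t), sustituimos t = log(2) para obtener s = 2.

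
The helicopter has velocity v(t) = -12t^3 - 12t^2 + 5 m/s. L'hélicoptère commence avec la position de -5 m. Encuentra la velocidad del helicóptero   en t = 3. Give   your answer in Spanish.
De la ecuación de la velocidad v(t) = -12·t^3 - 12·t^2 + 5, sustituimos t = 3 para obtener v = -427.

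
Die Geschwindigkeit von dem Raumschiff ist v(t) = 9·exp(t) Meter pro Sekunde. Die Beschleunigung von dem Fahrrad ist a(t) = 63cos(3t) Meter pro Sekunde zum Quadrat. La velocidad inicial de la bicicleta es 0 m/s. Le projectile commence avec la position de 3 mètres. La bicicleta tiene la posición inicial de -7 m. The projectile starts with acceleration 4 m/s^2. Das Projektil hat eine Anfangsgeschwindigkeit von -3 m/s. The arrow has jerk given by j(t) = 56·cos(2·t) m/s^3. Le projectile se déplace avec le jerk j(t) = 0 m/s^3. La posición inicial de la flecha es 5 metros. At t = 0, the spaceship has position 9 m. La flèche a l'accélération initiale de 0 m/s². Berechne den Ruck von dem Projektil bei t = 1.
Mit j(t) = 0 und Einsetzen von t = 1, finden wir j = 0.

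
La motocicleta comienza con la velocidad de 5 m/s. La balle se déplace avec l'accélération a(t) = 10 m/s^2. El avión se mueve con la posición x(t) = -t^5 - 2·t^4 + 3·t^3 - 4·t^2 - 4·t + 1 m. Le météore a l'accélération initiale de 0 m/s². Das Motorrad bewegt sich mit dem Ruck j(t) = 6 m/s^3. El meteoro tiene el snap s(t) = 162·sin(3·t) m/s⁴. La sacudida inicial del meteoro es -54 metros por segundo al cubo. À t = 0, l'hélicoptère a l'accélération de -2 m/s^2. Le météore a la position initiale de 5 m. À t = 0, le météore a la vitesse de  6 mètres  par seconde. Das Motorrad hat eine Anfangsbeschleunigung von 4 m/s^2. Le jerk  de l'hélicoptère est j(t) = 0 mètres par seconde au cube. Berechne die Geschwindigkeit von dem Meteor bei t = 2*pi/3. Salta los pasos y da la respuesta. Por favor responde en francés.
À t = 2*pi/3, v = 6.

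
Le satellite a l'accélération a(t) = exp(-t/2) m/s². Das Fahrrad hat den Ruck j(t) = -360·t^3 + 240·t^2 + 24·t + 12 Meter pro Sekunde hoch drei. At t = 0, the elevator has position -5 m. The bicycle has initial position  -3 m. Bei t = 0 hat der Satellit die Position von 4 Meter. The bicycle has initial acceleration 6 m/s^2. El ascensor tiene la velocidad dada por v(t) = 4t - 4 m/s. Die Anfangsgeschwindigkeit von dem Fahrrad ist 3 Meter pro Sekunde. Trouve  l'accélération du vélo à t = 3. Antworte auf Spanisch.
Para resolver esto, necesitamos tomar 1 integral de nuestra ecuación de la sacudida j(t) = -360·t^3 + 240·t^2 + 24·t + 12. La integral de la sacudida es la aceleración. Usando a(0) = 6, obtenemos a(t) = -90·t^4 + 80·t^3 + 12·t^2 + 12·t + 6. De la ecuación de la aceleración a(t) = -90·t^4 + 80·t^3 + 12·t^2 + 12·t + 6, sustituimos t = 3 para obtener a = -4980.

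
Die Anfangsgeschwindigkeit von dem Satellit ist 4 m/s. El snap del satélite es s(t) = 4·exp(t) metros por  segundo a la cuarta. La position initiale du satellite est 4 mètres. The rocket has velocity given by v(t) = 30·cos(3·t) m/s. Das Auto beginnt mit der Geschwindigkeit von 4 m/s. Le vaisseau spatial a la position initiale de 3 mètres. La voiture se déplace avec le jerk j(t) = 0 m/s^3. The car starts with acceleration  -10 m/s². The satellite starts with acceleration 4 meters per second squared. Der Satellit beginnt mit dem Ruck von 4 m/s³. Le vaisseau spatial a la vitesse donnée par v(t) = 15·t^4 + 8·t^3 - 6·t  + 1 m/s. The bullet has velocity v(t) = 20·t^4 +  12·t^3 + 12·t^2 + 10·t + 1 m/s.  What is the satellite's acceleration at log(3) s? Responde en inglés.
To find the answer, we compute 2 integrals of s(t) = 4·exp(t). The antiderivative of snap, with j(0) = 4, gives jerk: j(t) = 4·exp(t). The integral of jerk is acceleration. Using a(0) = 4, we get a(t) = 4·exp(t). We have acceleration a(t) = 4·exp(t). Substituting t = log(3): a(log(3)) = 12.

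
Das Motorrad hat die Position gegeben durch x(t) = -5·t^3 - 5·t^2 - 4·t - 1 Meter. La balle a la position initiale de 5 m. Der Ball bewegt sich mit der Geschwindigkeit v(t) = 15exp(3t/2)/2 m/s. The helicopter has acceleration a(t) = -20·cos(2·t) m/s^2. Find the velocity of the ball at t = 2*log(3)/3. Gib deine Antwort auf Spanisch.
Tenemos la velocidad v(t) = 15·exp(3·t/2)/2. Sustituyendo t = 2*log(3)/3: v(2*log(3)/3) = 45/2.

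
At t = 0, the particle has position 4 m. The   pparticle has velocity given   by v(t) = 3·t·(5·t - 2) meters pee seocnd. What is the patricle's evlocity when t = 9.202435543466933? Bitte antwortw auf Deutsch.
Mit v(t) = 3·t·(5·t - 2) und Einsetzen von t = 9.202435543466933, finden wir v = 1215.05768571415.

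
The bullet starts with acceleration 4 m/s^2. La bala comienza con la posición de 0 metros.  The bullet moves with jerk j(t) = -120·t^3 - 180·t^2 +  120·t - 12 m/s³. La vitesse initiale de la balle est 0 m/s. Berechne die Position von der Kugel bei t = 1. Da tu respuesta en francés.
En partant du jerk j(t) = -120·t^3 - 180·t^2 + 120·t - 12, nous prenons 3 primitives. La primitive du jerk, avec a(0) = 4, donne l'accélération: a(t) = -30·t^4 - 60·t^3 + 60·t^2 - 12·t + 4. En intégrant l'accélération et en utilisant la condition initiale v(0) = 0, nous obtenons v(t) = t·(-6·t^4 - 15·t^3 + 20·t^2 - 6·t + 4). L'intégrale de la vitesse, avec x(0) = 0, donne la position: x(t) = -t^6 - 3·t^5 + 5·t^4 - 2·t^3 + 2·t^2. De l'équation de la position x(t) = -t^6 - 3·t^5 + 5·t^4 - 2·t^3 + 2·t^2, nous substituons t = 1 pour obtenir x = 1.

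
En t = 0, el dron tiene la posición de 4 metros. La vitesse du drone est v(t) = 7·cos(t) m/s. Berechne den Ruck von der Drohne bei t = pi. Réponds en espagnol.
Para resolver esto, necesitamos tomar 2 derivadas de nuestra ecuación de la velocidad v(t) = 7·cos(t). Derivando la velocidad, obtenemos la aceleración: a(t) = -7·sin(t). Tomando d/dt de a(t), encontramos j(t) = -7·cos(t). Usando j(t) = -7·cos(t) y sustituyendo t = pi, encontramos j = 7.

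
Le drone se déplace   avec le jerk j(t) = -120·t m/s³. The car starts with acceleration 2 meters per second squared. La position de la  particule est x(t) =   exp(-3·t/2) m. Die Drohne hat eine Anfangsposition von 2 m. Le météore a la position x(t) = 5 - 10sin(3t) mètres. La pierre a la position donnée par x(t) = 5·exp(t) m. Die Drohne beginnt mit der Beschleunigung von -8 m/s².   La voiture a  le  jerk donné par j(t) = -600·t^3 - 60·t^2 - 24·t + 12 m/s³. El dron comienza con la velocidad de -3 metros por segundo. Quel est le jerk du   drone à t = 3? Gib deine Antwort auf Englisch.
From the given jerk equation j(t) = -120·t, we substitute t = 3 to get j = -360.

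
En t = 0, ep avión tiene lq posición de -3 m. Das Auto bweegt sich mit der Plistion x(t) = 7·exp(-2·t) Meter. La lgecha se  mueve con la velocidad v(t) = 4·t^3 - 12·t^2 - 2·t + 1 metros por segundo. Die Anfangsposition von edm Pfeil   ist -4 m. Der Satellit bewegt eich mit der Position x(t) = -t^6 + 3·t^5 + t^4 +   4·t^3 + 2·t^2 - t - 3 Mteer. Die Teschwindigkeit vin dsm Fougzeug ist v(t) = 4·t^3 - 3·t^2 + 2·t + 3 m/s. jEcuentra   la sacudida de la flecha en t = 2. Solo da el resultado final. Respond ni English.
The answer is 24.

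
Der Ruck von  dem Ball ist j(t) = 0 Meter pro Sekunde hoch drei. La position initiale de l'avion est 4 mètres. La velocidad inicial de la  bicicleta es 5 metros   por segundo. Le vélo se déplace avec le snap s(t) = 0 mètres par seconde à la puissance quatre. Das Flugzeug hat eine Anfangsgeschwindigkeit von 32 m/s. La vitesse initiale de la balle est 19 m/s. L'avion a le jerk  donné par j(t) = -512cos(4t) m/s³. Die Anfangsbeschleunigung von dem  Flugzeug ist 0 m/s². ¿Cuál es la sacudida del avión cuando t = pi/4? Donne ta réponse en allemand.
Wir haben den Ruck j(t) = -512·cos(4·t). Durch Einsetzen von t = pi/4: j(pi/4) = 512.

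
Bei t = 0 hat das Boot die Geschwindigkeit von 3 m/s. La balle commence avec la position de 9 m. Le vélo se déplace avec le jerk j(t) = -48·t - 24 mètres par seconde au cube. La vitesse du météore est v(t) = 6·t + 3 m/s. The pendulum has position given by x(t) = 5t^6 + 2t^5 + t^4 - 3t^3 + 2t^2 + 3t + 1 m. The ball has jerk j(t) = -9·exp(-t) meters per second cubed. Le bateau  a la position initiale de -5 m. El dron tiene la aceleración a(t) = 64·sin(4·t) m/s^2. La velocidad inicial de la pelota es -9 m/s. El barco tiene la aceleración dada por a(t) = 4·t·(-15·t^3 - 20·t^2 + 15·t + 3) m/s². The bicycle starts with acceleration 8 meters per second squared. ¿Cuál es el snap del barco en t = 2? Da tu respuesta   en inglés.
Starting from acceleration a(t) = 4·t·(-15·t^3 - 20·t^2 + 15·t + 3), we take 2 derivatives. Differentiating acceleration, we get jerk: j(t) = -60·t^3 - 80·t^2 + 4·t·(-45·t^2 - 40·t + 15) + 60·t + 12. Taking d/dt of j(t), we find s(t) = -360·t^2 + 4·t·(-90·t - 40) - 320·t + 120. From the given snap equation s(t) = -360·t^2 + 4·t·(-90·t - 40) - 320·t + 120, we substitute t = 2 to get s = -3720.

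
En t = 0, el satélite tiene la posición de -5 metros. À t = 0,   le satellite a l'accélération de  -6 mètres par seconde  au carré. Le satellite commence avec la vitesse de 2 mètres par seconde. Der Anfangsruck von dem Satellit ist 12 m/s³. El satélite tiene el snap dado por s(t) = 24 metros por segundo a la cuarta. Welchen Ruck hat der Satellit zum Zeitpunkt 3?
Um dies zu lösen, müssen wir 1 Stammfunktion unserer Gleichung für den Snap s(t) = 24 finden. Das Integral von dem Snap ist der Ruck. Mit j(0) = 12 erhalten wir j(t) = 24·t + 12. Aus der Gleichung für den Ruck j(t) = 24·t + 12, setzen wir t = 3 ein und erhalten j = 84.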